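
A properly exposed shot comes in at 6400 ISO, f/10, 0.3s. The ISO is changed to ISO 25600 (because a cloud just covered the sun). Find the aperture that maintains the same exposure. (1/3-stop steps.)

f/20

ISO: 6400 → 8000 → 10000 → 12800 → 16000 → 20000 → 25600 — 2 stops raised (brighter).
Need 2 stops darker from the aperture: f/10 → f/11 → f/13 → f/14 → f/16 → f/18 → f/20.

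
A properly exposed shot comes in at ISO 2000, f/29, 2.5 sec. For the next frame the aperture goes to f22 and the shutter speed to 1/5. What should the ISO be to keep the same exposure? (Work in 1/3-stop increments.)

ISO 16000

Aperture: f/29 → f/25 → f/22 — 2/3 stop opened up (brighter).
Shutter speed: 2.5 → 2 → 1.6 → 1.3 → 1 → 0.8 → 0.6 → 0.5 → 0.4 → 0.3 → 1/4 → 1/5 — 3 2/3 stops shorter (darker).
Net change so far: 3 stops darker. Offset with the ISO: 2000 → 2500 → 3200 → 4000 → 5000 → 6400 → 8000 → 10000 → 12800 → 16000.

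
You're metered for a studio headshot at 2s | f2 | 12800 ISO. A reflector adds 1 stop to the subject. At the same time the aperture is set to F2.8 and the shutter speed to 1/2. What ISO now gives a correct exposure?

Scene light: 1 stop brighter.
Aperture: f/2 → f/2.8 — 1 stop stopped down (darker).
Shutter speed: 2 → 1 → 1/2 — 2 stops shorter (darker).
Net so far: 2 stops darker. ISO: 12800 → 25600 → 51200.

ISO 51200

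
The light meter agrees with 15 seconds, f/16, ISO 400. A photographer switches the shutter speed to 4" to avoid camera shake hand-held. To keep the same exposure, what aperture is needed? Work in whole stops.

f/8

Shutter speed: 15 → 8 → 4 — 2 stops faster (darker).
Need 2 stops brighter from the aperture: f/16 → f/11 → f/8.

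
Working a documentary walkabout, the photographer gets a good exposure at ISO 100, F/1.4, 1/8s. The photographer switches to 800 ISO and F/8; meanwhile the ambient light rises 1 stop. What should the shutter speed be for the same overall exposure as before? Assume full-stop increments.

1/4s

Scene light: 1 stop brighter.
ISO: 100 → 200 → 400 → 800 — 3 stops raised (brighter).
Aperture: f/1.4 → f/2 → f/2.8 → f/4 → f/5.6 → f/8 — 5 stops smaller aperture (darker).
Net so far: 1 stop darker. Shutter speed: 1/8 → 1/4.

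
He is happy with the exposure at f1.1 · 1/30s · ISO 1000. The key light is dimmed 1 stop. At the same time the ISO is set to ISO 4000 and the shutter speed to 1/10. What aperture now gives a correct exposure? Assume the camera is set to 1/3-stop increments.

f/2.8

Scene light: 1 stop darker.
ISO: 1000 → 1250 → 1600 → 2000 → 2500 → 3200 → 4000 — 2 stops higher (brighter).
Shutter speed: 1/30 → 1/25 → 1/20 → 1/15 → 1/13 → 1/10 — 1 2/3 stops longer (brighter).
Net so far: 2 2/3 stops brighter. Aperture: f/1.1 → f/1.2 → f/1.4 → f/1.6 → f/1.8 → f/2 → f/2.2 → f/2.5 → f/2.8.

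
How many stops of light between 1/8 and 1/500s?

6 stops

1/8 → 1/15 → 1/30 → 1/60 → 1/125 → 1/250 → 1/500 — count the steps: 6 stops.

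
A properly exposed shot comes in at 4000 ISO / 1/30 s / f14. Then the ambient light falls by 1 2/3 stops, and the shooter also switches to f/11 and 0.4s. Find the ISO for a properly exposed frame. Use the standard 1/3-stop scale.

ISO 640

Scene light: 1 2/3 stops darker.
Aperture: f/14 → f/13 → f/11 — 2/3 stop opened up (brighter).
Shutter speed: 1/30 → 1/25 → 1/20 → 1/15 → 1/13 → 1/10 → 1/8 → 1/6 → 1/5 → 1/4 → 0.3 → 0.4 — 3 2/3 stops longer (brighter).
Net so far: 2 2/3 stops brighter. ISO: 4000 → 3200 → 2500 → 2000 → 1600 → 1250 → 1000 → 800 → 640.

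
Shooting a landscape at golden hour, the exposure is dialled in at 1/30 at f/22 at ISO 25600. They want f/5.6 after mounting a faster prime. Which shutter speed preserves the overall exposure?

1/500s

Aperture: f/22 → f/16 → f/11 → f/8 → f/5.6 — 4 stops larger aperture (brighter).
Need 4 stops darker from the shutter speed: 1/30 → 1/60 → 1/125 → 1/250 → 1/500.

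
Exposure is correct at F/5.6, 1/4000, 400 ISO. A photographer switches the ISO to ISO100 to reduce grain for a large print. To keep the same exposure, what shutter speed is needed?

ISO: 400 → 200 → 100 — 2 stops dropped (darker).
Need 2 stops brighter from the shutter speed: 1/4000 → 1/2000 → 1/1000.

1/1000s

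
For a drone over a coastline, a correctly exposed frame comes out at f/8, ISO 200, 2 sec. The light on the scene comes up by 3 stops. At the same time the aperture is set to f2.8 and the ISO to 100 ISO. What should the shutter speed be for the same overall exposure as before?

1/15s

Scene light: 3 stops brighter.
Aperture: f/8 → f/5.6 → f/4 → f/2.8 — 3 stops opened up (brighter).
ISO: 200 → 100 — 1 stop lower (darker).
Net so far: 5 stops brighter. Shutter speed: 2 → 1 → 1/2 → 1/4 → 1/8 → 1/15.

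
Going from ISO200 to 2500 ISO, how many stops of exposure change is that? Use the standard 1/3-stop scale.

3 2/3 stops

200 → 250 → 320 → 400 → 500 → 640 → 800 → 1000 → 1250 → 1600 → 2000 → 2500 — count the steps: 11 third-stops = 3 2/3 stops.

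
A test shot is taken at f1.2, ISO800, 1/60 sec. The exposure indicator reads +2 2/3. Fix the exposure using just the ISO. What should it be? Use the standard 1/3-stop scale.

ISO 125

Overexposed by 2 2/3 stops → need 2 2/3 stops darker.
ISO: 800 → 640 → 500 → 400 → 320 → 250 → 200 → 160 → 125.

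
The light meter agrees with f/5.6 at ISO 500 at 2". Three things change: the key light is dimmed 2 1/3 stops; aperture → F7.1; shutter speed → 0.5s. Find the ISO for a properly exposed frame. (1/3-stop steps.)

ISO 16000

Scene light: 2 1/3 stops darker.
Aperture: f/5.6 → f/6.3 → f/7.1 — 2/3 stop narrower (darker).
Shutter speed: 2 → 1.6 → 1.3 → 1 → 0.8 → 0.6 → 0.5 — 2 stops faster (darker).
Net so far: 5 stops darker. ISO: 500 → 640 → 800 → 1000 → 1250 → 1600 → 2000 → 2500 → 3200 → 4000 → 5000 → 6400 → 8000 → 10000 → 12800 → 16000.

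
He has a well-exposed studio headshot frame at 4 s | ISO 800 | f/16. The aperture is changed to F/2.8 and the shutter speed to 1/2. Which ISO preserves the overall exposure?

Aperture: f/16 → f/11 → f/8 → f/5.6 → f/4 → f/2.8 — 5 stops wider (brighter).
Shutter speed: 4 → 2 → 1 → 1/2 — 3 stops shorter (darker).
Net change so far: 2 stops brighter. Offset with the ISO: 800 → 400 → 200.

ISO 200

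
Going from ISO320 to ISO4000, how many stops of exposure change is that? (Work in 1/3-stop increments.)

3 2/3 stops

320 → 400 → 500 → 640 → 800 → 1000 → 1250 → 1600 → 2000 → 2500 → 3200 → 4000 — count the steps: 11 third-stops = 3 2/3 stops.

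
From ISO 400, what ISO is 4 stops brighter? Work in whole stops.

ISO: 400 → 800 → 1600 → 3200 → 6400 — 4 stops higher (brighter).

ISO 6400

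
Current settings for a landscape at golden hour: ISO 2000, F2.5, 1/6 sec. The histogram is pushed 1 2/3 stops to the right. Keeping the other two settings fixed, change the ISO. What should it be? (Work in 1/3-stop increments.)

ISO 640

Overexposed by 1 2/3 stops → need 1 2/3 stops darker.
ISO: 2000 → 1600 → 1250 → 1000 → 800 → 640.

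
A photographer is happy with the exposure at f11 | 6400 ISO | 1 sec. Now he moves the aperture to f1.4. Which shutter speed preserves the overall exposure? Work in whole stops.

1/60s

Aperture: f/11 → f/8 → f/5.6 → f/4 → f/2.8 → f/2 → f/1.4 — 6 stops larger aperture (brighter).
Need 6 stops darker from the shutter speed: 1 → 1/2 → 1/4 → 1/8 → 1/15 → 1/30 → 1/60.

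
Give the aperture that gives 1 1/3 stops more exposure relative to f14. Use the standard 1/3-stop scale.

Aperture: f/14 → f/13 → f/11 → f/10 → f/9 — 1 1/3 stops wider (brighter).

f/9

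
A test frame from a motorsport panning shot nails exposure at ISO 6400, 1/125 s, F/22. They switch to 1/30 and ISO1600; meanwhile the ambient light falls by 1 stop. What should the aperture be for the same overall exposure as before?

Scene light: 1 stop darker.
Shutter speed: 1/125 → 1/60 → 1/30 — 2 stops slower (brighter).
ISO: 6400 → 3200 → 1600 — 2 stops dropped (darker).
Net so far: 1 stop darker. Aperture: f/22 → f/16.

f/16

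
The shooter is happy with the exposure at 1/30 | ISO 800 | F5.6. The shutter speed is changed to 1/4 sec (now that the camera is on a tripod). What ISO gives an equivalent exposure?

Shutter speed: 1/30 → 1/15 → 1/8 → 1/4 — 3 stops slower (brighter).
Need 3 stops darker from the ISO: 800 → 400 → 200 → 100.

ISO 100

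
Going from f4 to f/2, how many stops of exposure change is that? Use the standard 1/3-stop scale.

2 stops

f/4 → f/3.5 → f/3.2 → f/2.8 → f/2.5 → f/2.2 → f/2 — count the steps: 6 third-stops = 2 stops.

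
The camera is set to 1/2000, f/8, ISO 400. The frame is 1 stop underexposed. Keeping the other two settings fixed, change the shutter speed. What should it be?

Underexposed by 1 stop → need 1 stop brighter.
Shutter speed: 1/2000 → 1/1000.

1/1000s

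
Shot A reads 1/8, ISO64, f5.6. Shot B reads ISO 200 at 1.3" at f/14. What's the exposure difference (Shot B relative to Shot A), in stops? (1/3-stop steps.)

Aperture: f/5.6 → f/6.3 → f/7.1 → f/8 → f/9 → f/10 → f/11 → f/13 → f/14 — 2 2/3 stops smaller aperture (darker).
Shutter speed: 1/8 → 1/6 → 1/5 → 1/4 → 0.3 → 0.4 → 0.5 → 0.6 → 0.8 → 1 → 1.3 — 3 1/3 stops slower (brighter).
ISO: 64 → 80 → 100 → 125 → 160 → 200 — 1 2/3 stops higher (brighter).
Net: −2 2/3 +3 1/3 +1 2/3 = +2 1/3 stops.

2 1/3 stops brighter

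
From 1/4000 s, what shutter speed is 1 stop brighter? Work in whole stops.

Shutter speed: 1/4000 → 1/2000 — 1 stop slower (brighter).

1/2000s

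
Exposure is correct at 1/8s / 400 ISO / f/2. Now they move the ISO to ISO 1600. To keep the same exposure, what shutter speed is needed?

1/30s

ISO: 400 → 800 → 1600 — 2 stops higher (brighter).
Need 2 stops darker from the shutter speed: 1/8 → 1/15 → 1/30.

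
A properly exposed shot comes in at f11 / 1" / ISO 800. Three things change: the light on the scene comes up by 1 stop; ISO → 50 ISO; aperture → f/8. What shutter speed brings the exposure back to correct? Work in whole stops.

Scene light: 1 stop brighter.
ISO: 800 → 400 → 200 → 100 → 50 — 4 stops dropped (darker).
Aperture: f/11 → f/8 — 1 stop opened up (brighter).
Net so far: 2 stops darker. Shutter speed: 1 → 2 → 4.

4 s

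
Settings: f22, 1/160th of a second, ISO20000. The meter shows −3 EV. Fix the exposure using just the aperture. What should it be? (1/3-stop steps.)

f/8

Underexposed by 3 stops → need 3 stops brighter.
Aperture: f/22 → f/20 → f/18 → f/16 → f/14 → f/13 → f/11 → f/10 → f/9 → f/8.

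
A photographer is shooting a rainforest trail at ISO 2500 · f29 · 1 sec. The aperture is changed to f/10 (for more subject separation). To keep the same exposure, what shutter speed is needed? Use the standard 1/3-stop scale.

Aperture: f/29 → f/25 → f/22 → f/20 → f/18 → f/16 → f/14 → f/13 → f/11 → f/10 — 3 stops wider (brighter).
Need 3 stops darker from the shutter speed: 1 → 0.8 → 0.6 → 0.5 → 0.4 → 0.3 → 1/4 → 1/5 → 1/6 → 1/8.

1/8s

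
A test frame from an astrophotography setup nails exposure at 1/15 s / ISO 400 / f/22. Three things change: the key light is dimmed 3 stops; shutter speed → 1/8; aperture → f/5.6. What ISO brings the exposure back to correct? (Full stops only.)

ISO 100

Scene light: 3 stops darker.
Shutter speed: 1/15 → 1/8 — 1 stop longer (brighter).
Aperture: f/22 → f/16 → f/11 → f/8 → f/5.6 — 4 stops larger aperture (brighter).
Net so far: 2 stops brighter. ISO: 400 → 200 → 100.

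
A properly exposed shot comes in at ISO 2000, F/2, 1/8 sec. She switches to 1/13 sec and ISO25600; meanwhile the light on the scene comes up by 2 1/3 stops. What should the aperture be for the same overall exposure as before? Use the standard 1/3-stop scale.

f/13

Scene light: 2 1/3 stops brighter.
Shutter speed: 1/8 → 1/10 → 1/13 — 2/3 stop faster (darker).
ISO: 2000 → 2500 → 3200 → 4000 → 5000 → 6400 → 8000 → 10000 → 12800 → 16000 → 20000 → 25600 — 3 2/3 stops higher (brighter).
Net so far: 5 1/3 stops brighter. Aperture: f/2 → f/2.2 → f/2.5 → f/2.8 → f/3.2 → f/3.5 → f/4 → f/4.5 → f/5 → f/5.6 → f/6.3 → f/7.1 → f/8 → f/9 → f/10 → f/11 → f/13.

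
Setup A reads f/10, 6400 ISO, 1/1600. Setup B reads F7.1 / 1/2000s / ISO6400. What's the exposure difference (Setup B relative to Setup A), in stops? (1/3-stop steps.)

2/3 stop brighter

Aperture: f/10 → f/9 → f/8 → f/7.1 — 1 stop opened up (brighter).
Shutter speed: 1/1600 → 1/2000 — 1/3 stop faster (darker).
ISO: unchanged.
Net: +1 −1/3 = +2/3 stops.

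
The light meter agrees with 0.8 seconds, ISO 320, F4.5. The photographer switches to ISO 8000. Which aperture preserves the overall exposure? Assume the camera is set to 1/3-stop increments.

f/22

ISO: 320 → 400 → 500 → 640 → 800 → 1000 → 1250 → 1600 → 2000 → 2500 → 3200 → 4000 → 5000 → 6400 → 8000 — 4 2/3 stops higher (brighter).
Need 4 2/3 stops darker from the aperture: f/4.5 → f/5 → f/5.6 → f/6.3 → f/7.1 → f/8 → f/9 → f/10 → f/11 → f/13 → f/14 → f/16 → f/18 → f/20 → f/22.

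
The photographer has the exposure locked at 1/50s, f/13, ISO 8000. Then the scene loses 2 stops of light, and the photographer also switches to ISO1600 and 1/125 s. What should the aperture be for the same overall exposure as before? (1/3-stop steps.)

f/1.8

Scene light: 2 stops darker.
ISO: 8000 → 6400 → 5000 → 4000 → 3200 → 2500 → 2000 → 1600 — 2 1/3 stops dropped (darker).
Shutter speed: 1/50 → 1/60 → 1/80 → 1/100 → 1/125 — 1 1/3 stops shorter (darker).
Net so far: 5 2/3 stops darker. Aperture: f/13 → f/11 → f/10 → f/9 → f/8 → f/7.1 → f/6.3 → f/5.6 → f/5 → f/4.5 → f/4 → f/3.5 → f/3.2 → f/2.8 → f/2.5 → f/2.2 → f/2 → f/1.8.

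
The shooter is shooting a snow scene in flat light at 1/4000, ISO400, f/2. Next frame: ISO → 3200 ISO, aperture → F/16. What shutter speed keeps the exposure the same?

1/500s

ISO: 400 → 800 → 1600 → 3200 — 3 stops higher (brighter).
Aperture: f/2 → f/2.8 → f/4 → f/5.6 → f/8 → f/11 → f/16 — 6 stops smaller aperture (darker).
Net change so far: 3 stops darker. Offset with the shutter speed: 1/4000 → 1/2000 → 1/1000 → 1/500.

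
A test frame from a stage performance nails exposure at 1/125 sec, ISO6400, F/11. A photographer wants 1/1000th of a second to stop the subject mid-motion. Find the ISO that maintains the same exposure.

ISO 51200

Shutter speed: 1/125 → 1/250 → 1/500 → 1/1000 — 3 stops faster (darker).
Need 3 stops brighter from the ISO: 6400 → 12800 → 25600 → 51200.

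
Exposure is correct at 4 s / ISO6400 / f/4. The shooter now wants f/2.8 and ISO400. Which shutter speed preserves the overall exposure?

Aperture: f/4 → f/2.8 — 1 stop wider (brighter).
ISO: 6400 → 3200 → 1600 → 800 → 400 — 4 stops dropped (darker).
Net change so far: 3 stops darker. Offset with the shutter speed: 4 → 8 → 15 → 30.

30 s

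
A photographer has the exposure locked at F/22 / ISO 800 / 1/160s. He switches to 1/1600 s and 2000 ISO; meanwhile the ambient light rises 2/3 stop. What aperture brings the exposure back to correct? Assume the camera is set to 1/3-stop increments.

f/14

Scene light: 2/3 stop brighter.
Shutter speed: 1/160 → 1/200 → 1/250 → 1/320 → 1/400 → 1/500 → 1/640 → 1/800 → 1/1000 → 1/1250 → 1/1600 — 3 1/3 stops faster (darker).
ISO: 800 → 1000 → 1250 → 1600 → 2000 — 1 1/3 stops higher (brighter).
Net so far: 1 1/3 stops darker. Aperture: f/22 → f/20 → f/18 → f/16 → f/14.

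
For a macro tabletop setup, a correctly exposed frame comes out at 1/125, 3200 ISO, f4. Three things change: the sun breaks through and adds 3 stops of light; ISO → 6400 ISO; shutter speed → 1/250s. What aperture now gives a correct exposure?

f/11

Scene light: 3 stops brighter.
ISO: 3200 → 6400 — 1 stop higher (brighter).
Shutter speed: 1/125 → 1/250 — 1 stop shorter (darker).
Net so far: 3 stops brighter. Aperture: f/4 → f/5.6 → f/8 → f/11.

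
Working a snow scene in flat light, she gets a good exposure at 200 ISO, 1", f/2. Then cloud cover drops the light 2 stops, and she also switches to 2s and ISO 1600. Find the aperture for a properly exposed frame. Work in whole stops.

Scene light: 2 stops darker.
Shutter speed: 1 → 2 — 1 stop longer (brighter).
ISO: 200 → 400 → 800 → 1600 — 3 stops raised (brighter).
Net so far: 2 stops brighter. Aperture: f/2 → f/2.8 → f/4.

f/4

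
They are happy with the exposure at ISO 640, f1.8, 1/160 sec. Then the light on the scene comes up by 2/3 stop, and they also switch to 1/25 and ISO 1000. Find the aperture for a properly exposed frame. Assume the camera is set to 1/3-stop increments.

Scene light: 2/3 stop brighter.
Shutter speed: 1/160 → 1/125 → 1/100 → 1/80 → 1/60 → 1/50 → 1/40 → 1/30 → 1/25 — 2 2/3 stops longer (brighter).
ISO: 640 → 800 → 1000 — 2/3 stop raised (brighter).
Net so far: 4 stops brighter. Aperture: f/1.8 → f/2 → f/2.2 → f/2.5 → f/2.8 → f/3.2 → f/3.5 → f/4 → f/4.5 → f/5 → f/5.6 → f/6.3 → f/7.1.

f/7.1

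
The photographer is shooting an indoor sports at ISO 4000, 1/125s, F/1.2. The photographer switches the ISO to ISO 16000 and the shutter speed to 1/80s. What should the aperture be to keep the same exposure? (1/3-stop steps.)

f/3.2

ISO: 4000 → 5000 → 6400 → 8000 → 10000 → 12800 → 16000 — 2 stops higher (brighter).
Shutter speed: 1/125 → 1/100 → 1/80 — 2/3 stop longer (brighter).
Net change so far: 2 2/3 stops brighter. Offset with the aperture: f/1.2 → f/1.4 → f/1.6 → f/1.8 → f/2 → f/2.2 → f/2.5 → f/2.8 → f/3.2.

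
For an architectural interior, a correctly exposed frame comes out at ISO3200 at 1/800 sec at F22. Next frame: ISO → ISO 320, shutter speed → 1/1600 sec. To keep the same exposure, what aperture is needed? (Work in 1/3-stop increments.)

ISO: 3200 → 2500 → 2000 → 1600 → 1250 → 1000 → 800 → 640 → 500 → 400 → 320 — 3 1/3 stops lower (darker).
Shutter speed: 1/800 → 1/1000 → 1/1250 → 1/1600 — 1 stop faster (darker).
Net change so far: 4 1/3 stops darker. Offset with the aperture: f/22 → f/20 → f/18 → f/16 → f/14 → f/13 → f/11 → f/10 → f/9 → f/8 → f/7.1 → f/6.3 → f/5.6 → f/5.

f/5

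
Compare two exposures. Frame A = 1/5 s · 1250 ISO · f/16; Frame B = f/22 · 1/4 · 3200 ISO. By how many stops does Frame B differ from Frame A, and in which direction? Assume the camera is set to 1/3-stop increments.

2/3 stop brighter

Aperture: f/16 → f/18 → f/20 → f/22 — 1 stop narrower (darker).
Shutter speed: 1/5 → 1/4 — 1/3 stop slower (brighter).
ISO: 1250 → 1600 → 2000 → 2500 → 3200 — 1 1/3 stops higher (brighter).
Net: −1 +1/3 +1 1/3 = +2/3 stops.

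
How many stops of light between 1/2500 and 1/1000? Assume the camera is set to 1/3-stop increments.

1 1/3 stops

1/2500 → 1/2000 → 1/1600 → 1/1250 → 1/1000 — count the steps: 4 third-stops = 1 1/3 stops.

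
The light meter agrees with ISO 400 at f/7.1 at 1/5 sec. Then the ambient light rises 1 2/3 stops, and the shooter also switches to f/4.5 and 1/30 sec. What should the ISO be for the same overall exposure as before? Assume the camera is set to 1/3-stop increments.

ISO 320

Scene light: 1 2/3 stops brighter.
Aperture: f/7.1 → f/6.3 → f/5.6 → f/5 → f/4.5 — 1 1/3 stops opened up (brighter).
Shutter speed: 1/5 → 1/6 → 1/8 → 1/10 → 1/13 → 1/15 → 1/20 → 1/25 → 1/30 — 2 2/3 stops faster (darker).
Net so far: 1/3 stop brighter. ISO: 400 → 320.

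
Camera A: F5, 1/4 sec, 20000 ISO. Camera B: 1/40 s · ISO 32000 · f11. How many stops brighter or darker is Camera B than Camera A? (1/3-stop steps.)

5 stops darker

Aperture: f/5 → f/5.6 → f/6.3 → f/7.1 → f/8 → f/9 → f/10 → f/11 — 2 1/3 stops smaller aperture (darker).
Shutter speed: 1/4 → 1/5 → 1/6 → 1/8 → 1/10 → 1/13 → 1/15 → 1/20 → 1/25 → 1/30 → 1/40 — 3 1/3 stops shorter (darker).
ISO: 20000 → 25600 → 32000 — 2/3 stop higher (brighter).
Net: −2 1/3 −3 1/3 +2/3 = −5 stops.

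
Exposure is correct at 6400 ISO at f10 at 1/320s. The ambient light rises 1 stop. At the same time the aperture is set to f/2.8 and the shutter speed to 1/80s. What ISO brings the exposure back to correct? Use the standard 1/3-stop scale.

ISO 64

Scene light: 1 stop brighter.
Aperture: f/10 → f/9 → f/8 → f/7.1 → f/6.3 → f/5.6 → f/5 → f/4.5 → f/4 → f/3.5 → f/3.2 → f/2.8 — 3 2/3 stops larger aperture (brighter).
Shutter speed: 1/320 → 1/250 → 1/200 → 1/160 → 1/125 → 1/100 → 1/80 — 2 stops longer (brighter).
Net so far: 6 2/3 stops brighter. ISO: 6400 → 5000 → 4000 → 3200 → 2500 → 2000 → 1600 → 1250 → 1000 → 800 → 640 → 500 → 400 → 320 → 250 → 200 → 160 → 125 → 100 → 80 → 64.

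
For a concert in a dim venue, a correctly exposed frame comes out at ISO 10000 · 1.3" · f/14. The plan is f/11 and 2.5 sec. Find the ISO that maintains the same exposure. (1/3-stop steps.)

Aperture: f/14 → f/13 → f/11 — 2/3 stop opened up (brighter).
Shutter speed: 1.3 → 1.6 → 2 → 2.5 — 1 stop longer (brighter).
Net change so far: 1 2/3 stops brighter. Offset with the ISO: 10000 → 8000 → 6400 → 5000 → 4000 → 3200.

ISO 3200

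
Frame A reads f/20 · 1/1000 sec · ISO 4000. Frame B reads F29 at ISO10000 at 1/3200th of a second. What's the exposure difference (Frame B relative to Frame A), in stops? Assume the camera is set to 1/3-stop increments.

Aperture: f/20 → f/22 → f/25 → f/29 — 1 stop smaller aperture (darker).
Shutter speed: 1/1000 → 1/1250 → 1/1600 → 1/2000 → 1/2500 → 1/3200 — 1 2/3 stops faster (darker).
ISO: 4000 → 5000 → 6400 → 8000 → 10000 — 1 1/3 stops raised (brighter).
Net: −1 −1 2/3 +1 1/3 = −1 1/3 stops.

1 1/3 stops darker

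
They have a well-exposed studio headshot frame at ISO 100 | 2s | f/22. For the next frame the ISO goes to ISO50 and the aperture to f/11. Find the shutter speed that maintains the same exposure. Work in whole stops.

1 s

ISO: 100 → 50 — 1 stop lower (darker).
Aperture: f/22 → f/16 → f/11 — 2 stops larger aperture (brighter).
Net change so far: 1 stop brighter. Offset with the shutter speed: 2 → 1.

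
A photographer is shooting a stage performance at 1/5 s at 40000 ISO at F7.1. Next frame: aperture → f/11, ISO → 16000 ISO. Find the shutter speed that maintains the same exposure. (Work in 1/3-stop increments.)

1.3 s

Aperture: f/7.1 → f/8 → f/9 → f/10 → f/11 — 1 1/3 stops stopped down (darker).
ISO: 40000 → 32000 → 25600 → 20000 → 16000 — 1 1/3 stops lower (darker).
Net change so far: 2 2/3 stops darker. Offset with the shutter speed: 1/5 → 1/4 → 0.3 → 0.4 → 0.5 → 0.6 → 0.8 → 1 → 1.3.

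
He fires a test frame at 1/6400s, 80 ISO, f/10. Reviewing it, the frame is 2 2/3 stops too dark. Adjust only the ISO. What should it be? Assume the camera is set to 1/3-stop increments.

Underexposed by 2 2/3 stops → need 2 2/3 stops brighter.
ISO: 80 → 100 → 125 → 160 → 200 → 250 → 320 → 400 → 500.

ISO 500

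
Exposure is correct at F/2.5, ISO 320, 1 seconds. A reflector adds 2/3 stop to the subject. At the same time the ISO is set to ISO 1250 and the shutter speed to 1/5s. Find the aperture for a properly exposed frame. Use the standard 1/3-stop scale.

Scene light: 2/3 stop brighter.
ISO: 320 → 400 → 500 → 640 → 800 → 1000 → 1250 — 2 stops raised (brighter).
Shutter speed: 1 → 0.8 → 0.6 → 0.5 → 0.4 → 0.3 → 1/4 → 1/5 — 2 1/3 stops faster (darker).
Net so far: 1/3 stop brighter. Aperture: f/2.5 → f/2.8.

f/2.8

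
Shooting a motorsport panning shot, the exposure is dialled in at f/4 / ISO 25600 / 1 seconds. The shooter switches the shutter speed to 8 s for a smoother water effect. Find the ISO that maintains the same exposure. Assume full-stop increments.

Shutter speed: 1 → 2 → 4 → 8 — 3 stops longer (brighter).
Need 3 stops darker from the ISO: 25600 → 12800 → 6400 → 3200.

ISO 3200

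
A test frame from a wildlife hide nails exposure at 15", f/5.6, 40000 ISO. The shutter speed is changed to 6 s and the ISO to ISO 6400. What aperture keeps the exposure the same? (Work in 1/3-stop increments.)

Shutter speed: 15 → 13 → 10 → 8 → 6 — 1 1/3 stops faster (darker).
ISO: 40000 → 32000 → 25600 → 20000 → 16000 → 12800 → 10000 → 8000 → 6400 — 2 2/3 stops dropped (darker).
Net change so far: 4 stops darker. Offset with the aperture: f/5.6 → f/5 → f/4.5 → f/4 → f/3.5 → f/3.2 → f/2.8 → f/2.5 → f/2.2 → f/2 → f/1.8 → f/1.6 → f/1.4.

f/1.4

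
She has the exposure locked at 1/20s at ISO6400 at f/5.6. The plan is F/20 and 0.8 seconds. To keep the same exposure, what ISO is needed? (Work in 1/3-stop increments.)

Aperture: f/5.6 → f/6.3 → f/7.1 → f/8 → f/9 → f/10 → f/11 → f/13 → f/14 → f/16 → f/18 → f/20 — 3 2/3 stops narrower (darker).
Shutter speed: 1/20 → 1/15 → 1/13 → 1/10 → 1/8 → 1/6 → 1/5 → 1/4 → 0.3 → 0.4 → 0.5 → 0.6 → 0.8 — 4 stops slower (brighter).
Net change so far: 1/3 stop brighter. Offset with the ISO: 6400 → 5000.

ISO 5000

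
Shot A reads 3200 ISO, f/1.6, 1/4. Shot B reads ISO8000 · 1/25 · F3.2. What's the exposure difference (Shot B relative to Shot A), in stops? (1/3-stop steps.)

Aperture: f/1.6 → f/1.8 → f/2 → f/2.2 → f/2.5 → f/2.8 → f/3.2 — 2 stops narrower (darker).
Shutter speed: 1/4 → 1/5 → 1/6 → 1/8 → 1/10 → 1/13 → 1/15 → 1/20 → 1/25 — 2 2/3 stops faster (darker).
ISO: 3200 → 4000 → 5000 → 6400 → 8000 — 1 1/3 stops raised (brighter).
Net: −2 −2 2/3 +1 1/3 = −3 1/3 stops.

3 1/3 stops darker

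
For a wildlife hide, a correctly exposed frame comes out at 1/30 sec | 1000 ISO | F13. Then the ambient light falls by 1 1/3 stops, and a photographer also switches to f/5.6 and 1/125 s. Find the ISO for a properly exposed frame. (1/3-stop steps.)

ISO 2000

Scene light: 1 1/3 stops darker.
Aperture: f/13 → f/11 → f/10 → f/9 → f/8 → f/7.1 → f/6.3 → f/5.6 — 2 1/3 stops larger aperture (brighter).
Shutter speed: 1/30 → 1/40 → 1/50 → 1/60 → 1/80 → 1/100 → 1/125 — 2 stops faster (darker).
Net so far: 1 stop darker. ISO: 1000 → 1250 → 1600 → 2000.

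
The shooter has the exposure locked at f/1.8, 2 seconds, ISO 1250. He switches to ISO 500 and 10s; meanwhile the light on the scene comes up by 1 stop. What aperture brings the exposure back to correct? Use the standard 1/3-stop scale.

Scene light: 1 stop brighter.
ISO: 1250 → 1000 → 800 → 640 → 500 — 1 1/3 stops lower (darker).
Shutter speed: 2 → 2.5 → 3.2 → 4 → 5 → 6 → 8 → 10 — 2 1/3 stops longer (brighter).
Net so far: 2 stops brighter. Aperture: f/1.8 → f/2 → f/2.2 → f/2.5 → f/2.8 → f/3.2 → f/3.5.

f/3.5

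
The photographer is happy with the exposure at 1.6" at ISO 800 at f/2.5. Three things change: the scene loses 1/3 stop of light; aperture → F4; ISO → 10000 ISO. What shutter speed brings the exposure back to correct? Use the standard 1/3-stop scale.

0.4 s

Scene light: 1/3 stop darker.
Aperture: f/2.5 → f/2.8 → f/3.2 → f/3.5 → f/4 — 1 1/3 stops smaller aperture (darker).
ISO: 800 → 1000 → 1250 → 1600 → 2000 → 2500 → 3200 → 4000 → 5000 → 6400 → 8000 → 10000 — 3 2/3 stops higher (brighter).
Net so far: 2 stops brighter. Shutter speed: 1.6 → 1.3 → 1 → 0.8 → 0.6 → 0.5 → 0.4.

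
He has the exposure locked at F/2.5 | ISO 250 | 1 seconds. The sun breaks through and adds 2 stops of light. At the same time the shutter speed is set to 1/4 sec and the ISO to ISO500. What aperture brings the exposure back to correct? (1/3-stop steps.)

f/3.5

Scene light: 2 stops brighter.
Shutter speed: 1 → 0.8 → 0.6 → 0.5 → 0.4 → 0.3 → 1/4 — 2 stops faster (darker).
ISO: 250 → 320 → 400 → 500 — 1 stop raised (brighter).
Net so far: 1 stop brighter. Aperture: f/2.5 → f/2.8 → f/3.2 → f/3.5.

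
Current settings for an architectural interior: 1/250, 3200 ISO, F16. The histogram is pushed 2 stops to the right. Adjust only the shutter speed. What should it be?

1/1000s

Overexposed by 2 stops → need 2 stops darker.
Shutter speed: 1/250 → 1/500 → 1/1000.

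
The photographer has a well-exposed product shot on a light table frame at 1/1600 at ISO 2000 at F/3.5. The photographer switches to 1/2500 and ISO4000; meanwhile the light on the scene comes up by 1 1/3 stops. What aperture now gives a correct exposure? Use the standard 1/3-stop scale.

Scene light: 1 1/3 stops brighter.
Shutter speed: 1/1600 → 1/2000 → 1/2500 — 2/3 stop faster (darker).
ISO: 2000 → 2500 → 3200 → 4000 — 1 stop higher (brighter).
Net so far: 1 2/3 stops brighter. Aperture: f/3.5 → f/4 → f/4.5 → f/5 → f/5.6 → f/6.3.

f/6.3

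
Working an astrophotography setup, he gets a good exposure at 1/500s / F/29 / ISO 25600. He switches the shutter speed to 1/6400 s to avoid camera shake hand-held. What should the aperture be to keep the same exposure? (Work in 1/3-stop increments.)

Shutter speed: 1/500 → 1/640 → 1/800 → 1/1000 → 1/1250 → 1/1600 → 1/2000 → 1/2500 → 1/3200 → 1/4000 → 1/5000 → 1/6400 — 3 2/3 stops faster (darker).
Need 3 2/3 stops brighter from the aperture: f/29 → f/25 → f/22 → f/20 → f/18 → f/16 → f/14 → f/13 → f/11 → f/10 → f/9 → f/8.

f/8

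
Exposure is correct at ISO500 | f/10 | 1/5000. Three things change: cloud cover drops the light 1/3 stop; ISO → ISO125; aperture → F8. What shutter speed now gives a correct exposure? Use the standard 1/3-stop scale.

1/1600s

Scene light: 1/3 stop darker.
ISO: 500 → 400 → 320 → 250 → 200 → 160 → 125 — 2 stops dropped (darker).
Aperture: f/10 → f/9 → f/8 — 2/3 stop larger aperture (brighter).
Net so far: 1 2/3 stops darker. Shutter speed: 1/5000 → 1/4000 → 1/3200 → 1/2500 → 1/2000 → 1/1600.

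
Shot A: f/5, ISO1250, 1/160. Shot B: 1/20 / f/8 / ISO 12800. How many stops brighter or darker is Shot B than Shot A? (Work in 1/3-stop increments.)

5 stops brighter

Aperture: f/5 → f/5.6 → f/6.3 → f/7.1 → f/8 — 1 1/3 stops stopped down (darker).
Shutter speed: 1/160 → 1/125 → 1/100 → 1/80 → 1/60 → 1/50 → 1/40 → 1/30 → 1/25 → 1/20 — 3 stops longer (brighter).
ISO: 1250 → 1600 → 2000 → 2500 → 3200 → 4000 → 5000 → 6400 → 8000 → 10000 → 12800 — 3 1/3 stops raised (brighter).
Net: −1 1/3 +3 +3 1/3 = +5 stops.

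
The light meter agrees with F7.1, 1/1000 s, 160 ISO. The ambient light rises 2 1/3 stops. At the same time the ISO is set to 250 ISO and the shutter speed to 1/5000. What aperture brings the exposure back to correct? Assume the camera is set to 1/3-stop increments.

Scene light: 2 1/3 stops brighter.
ISO: 160 → 200 → 250 — 2/3 stop raised (brighter).
Shutter speed: 1/1000 → 1/1250 → 1/1600 → 1/2000 → 1/2500 → 1/3200 → 1/4000 → 1/5000 — 2 1/3 stops faster (darker).
Net so far: 2/3 stop brighter. Aperture: f/7.1 → f/8 → f/9.

f/9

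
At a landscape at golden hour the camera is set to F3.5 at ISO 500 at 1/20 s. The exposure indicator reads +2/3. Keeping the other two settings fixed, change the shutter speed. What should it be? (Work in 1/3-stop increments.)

1/30s

Overexposed by 2/3 stop → need 2/3 stop darker.
Shutter speed: 1/20 → 1/25 → 1/30.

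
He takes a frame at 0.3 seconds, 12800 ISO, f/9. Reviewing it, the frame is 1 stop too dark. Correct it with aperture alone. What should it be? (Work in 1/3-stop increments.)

f/6.3

Underexposed by 1 stop → need 1 stop brighter.
Aperture: f/9 → f/8 → f/7.1 → f/6.3.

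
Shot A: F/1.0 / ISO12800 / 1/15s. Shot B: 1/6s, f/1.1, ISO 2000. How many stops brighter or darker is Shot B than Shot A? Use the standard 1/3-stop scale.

1 2/3 stops darker

Aperture: f/1.0 → f/1.1 — 1/3 stop narrower (darker).
Shutter speed: 1/15 → 1/13 → 1/10 → 1/8 → 1/6 — 1 1/3 stops slower (brighter).
ISO: 12800 → 10000 → 8000 → 6400 → 5000 → 4000 → 3200 → 2500 → 2000 — 2 2/3 stops lower (darker).
Net: −1/3 +1 1/3 −2 2/3 = −1 2/3 stops.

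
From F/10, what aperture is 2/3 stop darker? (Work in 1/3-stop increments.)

f/13

Aperture: f/10 → f/11 → f/13 — 2/3 stop stopped down (darker).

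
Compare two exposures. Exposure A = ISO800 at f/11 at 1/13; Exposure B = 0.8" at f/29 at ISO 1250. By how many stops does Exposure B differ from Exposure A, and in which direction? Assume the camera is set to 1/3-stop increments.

1 1/3 stops brighter

Aperture: f/11 → f/13 → f/14 → f/16 → f/18 → f/20 → f/22 → f/25 → f/29 — 2 2/3 stops narrower (darker).
Shutter speed: 1/13 → 1/10 → 1/8 → 1/6 → 1/5 → 1/4 → 0.3 → 0.4 → 0.5 → 0.6 → 0.8 — 3 1/3 stops slower (brighter).
ISO: 800 → 1000 → 1250 — 2/3 stop higher (brighter).
Net: −2 2/3 +3 1/3 +2/3 = +1 1/3 stops.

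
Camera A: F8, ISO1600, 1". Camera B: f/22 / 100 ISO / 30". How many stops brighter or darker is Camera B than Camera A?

Aperture: f/8 → f/11 → f/16 → f/22 — 3 stops smaller aperture (darker).
Shutter speed: 1 → 2 → 4 → 8 → 15 → 30 — 5 stops slower (brighter).
ISO: 1600 → 800 → 400 → 200 → 100 — 4 stops lower (darker).
Net: −3 +5 −4 = −2 stops.

2 stops darker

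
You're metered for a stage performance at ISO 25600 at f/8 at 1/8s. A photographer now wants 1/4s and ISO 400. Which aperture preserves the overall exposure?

f/1.4

Shutter speed: 1/8 → 1/4 — 1 stop longer (brighter).
ISO: 25600 → 12800 → 6400 → 3200 → 1600 → 800 → 400 — 6 stops lower (darker).
Net change so far: 5 stops darker. Offset with the aperture: f/8 → f/5.6 → f/4 → f/2.8 → f/2 → f/1.4.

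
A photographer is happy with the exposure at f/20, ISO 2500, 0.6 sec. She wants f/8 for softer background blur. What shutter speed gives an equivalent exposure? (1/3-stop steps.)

Aperture: f/20 → f/18 → f/16 → f/14 → f/13 → f/11 → f/10 → f/9 → f/8 — 2 2/3 stops opened up (brighter).
Need 2 2/3 stops darker from the shutter speed: 0.6 → 0.5 → 0.4 → 0.3 → 1/4 → 1/5 → 1/6 → 1/8 → 1/10.

1/10s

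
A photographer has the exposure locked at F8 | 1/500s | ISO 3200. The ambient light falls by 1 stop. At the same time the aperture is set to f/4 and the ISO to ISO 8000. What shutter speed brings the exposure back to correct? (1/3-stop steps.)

Scene light: 1 stop darker.
Aperture: f/8 → f/7.1 → f/6.3 → f/5.6 → f/5 → f/4.5 → f/4 — 2 stops larger aperture (brighter).
ISO: 3200 → 4000 → 5000 → 6400 → 8000 — 1 1/3 stops raised (brighter).
Net so far: 2 1/3 stops brighter. Shutter speed: 1/500 → 1/640 → 1/800 → 1/1000 → 1/1250 → 1/1600 → 1/2000 → 1/2500.

1/2500s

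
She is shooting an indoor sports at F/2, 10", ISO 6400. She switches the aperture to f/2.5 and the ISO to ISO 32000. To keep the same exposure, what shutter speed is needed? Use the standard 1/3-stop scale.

Aperture: f/2 → f/2.2 → f/2.5 — 2/3 stop narrower (darker).
ISO: 6400 → 8000 → 10000 → 12800 → 16000 → 20000 → 25600 → 32000 — 2 1/3 stops raised (brighter).
Net change so far: 1 2/3 stops brighter. Offset with the shutter speed: 10 → 8 → 6 → 5 → 4 → 3.2.

3.2 s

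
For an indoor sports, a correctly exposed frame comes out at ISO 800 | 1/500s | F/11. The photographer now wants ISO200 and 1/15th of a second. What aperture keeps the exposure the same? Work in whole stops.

f/32

ISO: 800 → 400 → 200 — 2 stops lower (darker).
Shutter speed: 1/500 → 1/250 → 1/125 → 1/60 → 1/30 → 1/15 — 5 stops longer (brighter).
Net change so far: 3 stops brighter. Offset with the aperture: f/11 → f/16 → f/22 → f/32.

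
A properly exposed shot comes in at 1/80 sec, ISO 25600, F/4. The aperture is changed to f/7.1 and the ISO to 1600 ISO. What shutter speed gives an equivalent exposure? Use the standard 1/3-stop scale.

Aperture: f/4 → f/4.5 → f/5 → f/5.6 → f/6.3 → f/7.1 — 1 2/3 stops smaller aperture (darker).
ISO: 25600 → 20000 → 16000 → 12800 → 10000 → 8000 → 6400 → 5000 → 4000 → 3200 → 2500 → 2000 → 1600 — 4 stops dropped (darker).
Net change so far: 5 2/3 stops darker. Offset with the shutter speed: 1/80 → 1/60 → 1/50 → 1/40 → 1/30 → 1/25 → 1/20 → 1/15 → 1/13 → 1/10 → 1/8 → 1/6 → 1/5 → 1/4 → 0.3 → 0.4 → 0.5 → 0.6.

0.6 s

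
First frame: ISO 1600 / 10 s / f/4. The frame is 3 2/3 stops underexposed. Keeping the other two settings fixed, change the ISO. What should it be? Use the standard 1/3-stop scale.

Underexposed by 3 2/3 stops → need 3 2/3 stops brighter.
ISO: 1600 → 2000 → 2500 → 3200 → 4000 → 5000 → 6400 → 8000 → 10000 → 12800 → 16000 → 20000.

ISO 20000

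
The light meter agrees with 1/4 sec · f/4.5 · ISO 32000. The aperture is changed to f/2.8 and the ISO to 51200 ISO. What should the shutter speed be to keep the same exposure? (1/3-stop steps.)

1/15s

Aperture: f/4.5 → f/4 → f/3.5 → f/3.2 → f/2.8 — 1 1/3 stops wider (brighter).
ISO: 32000 → 40000 → 51200 — 2/3 stop raised (brighter).
Net change so far: 2 stops brighter. Offset with the shutter speed: 1/4 → 1/5 → 1/6 → 1/8 → 1/10 → 1/13 → 1/15.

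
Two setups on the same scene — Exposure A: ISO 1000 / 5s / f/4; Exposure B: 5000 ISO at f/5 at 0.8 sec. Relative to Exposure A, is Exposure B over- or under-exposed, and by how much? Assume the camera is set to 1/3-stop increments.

1 stop darker

Aperture: f/4 → f/4.5 → f/5 — 2/3 stop narrower (darker).
Shutter speed: 5 → 4 → 3.2 → 2.5 → 2 → 1.6 → 1.3 → 1 → 0.8 — 2 2/3 stops shorter (darker).
ISO: 1000 → 1250 → 1600 → 2000 → 2500 → 3200 → 4000 → 5000 — 2 1/3 stops higher (brighter).
Net: −2/3 −2 2/3 +2 1/3 = −1 stop.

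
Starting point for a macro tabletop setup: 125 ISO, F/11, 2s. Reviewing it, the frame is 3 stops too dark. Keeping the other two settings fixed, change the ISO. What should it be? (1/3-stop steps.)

Underexposed by 3 stops → need 3 stops brighter.
ISO: 125 → 160 → 200 → 250 → 320 → 400 → 500 → 640 → 800 → 1000.

ISO 1000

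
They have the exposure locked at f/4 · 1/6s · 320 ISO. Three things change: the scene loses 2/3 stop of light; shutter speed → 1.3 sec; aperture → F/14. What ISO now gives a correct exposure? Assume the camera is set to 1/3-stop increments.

Scene light: 2/3 stop darker.
Shutter speed: 1/6 → 1/5 → 1/4 → 0.3 → 0.4 → 0.5 → 0.6 → 0.8 → 1 → 1.3 — 3 stops slower (brighter).
Aperture: f/4 → f/4.5 → f/5 → f/5.6 → f/6.3 → f/7.1 → f/8 → f/9 → f/10 → f/11 → f/13 → f/14 — 3 2/3 stops stopped down (darker).
Net so far: 1 1/3 stops darker. ISO: 320 → 400 → 500 → 640 → 800.

ISO 800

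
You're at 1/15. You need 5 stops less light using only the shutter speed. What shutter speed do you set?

1/500s

Shutter speed: 1/15 → 1/30 → 1/60 → 1/125 → 1/250 → 1/500 — 5 stops shorter (darker).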